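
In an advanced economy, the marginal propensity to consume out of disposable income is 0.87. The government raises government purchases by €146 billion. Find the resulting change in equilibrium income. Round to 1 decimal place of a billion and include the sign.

+€1,123.1 billion

Expenditure multiplier = 1/(1 − MPC) = 1/(1 − 0.87) = 1/0.13 ≈ 7.692.
ΔY = k × ΔG = (+€146 billion) / 0.13 ≈ +€1,123.1 billion.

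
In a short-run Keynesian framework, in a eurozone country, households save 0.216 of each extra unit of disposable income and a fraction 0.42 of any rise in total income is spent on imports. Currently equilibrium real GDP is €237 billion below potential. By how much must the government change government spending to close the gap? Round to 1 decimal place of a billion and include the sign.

+€150.7 billion

MPC = 1 − MPS = 1 − 0.216 = 0.784.
Spending multiplier = 1/(1 − c + m) = 1/(1 − 0.784 + 0.42) = 1/0.636 ≈ 1.572.
Need ΔY = +€237 billion, so ΔG = ΔY/k = (+€237 billion) × 0.636 ≈ +€150.7 billion.
The government should increase government spending by €150.7 billion.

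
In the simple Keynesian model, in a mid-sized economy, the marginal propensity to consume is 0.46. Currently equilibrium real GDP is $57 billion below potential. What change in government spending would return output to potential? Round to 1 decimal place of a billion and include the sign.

+$30.8 billion

Spending multiplier = 1/(1 − MPC) = 1/(1 − 0.46) = 1/0.54 ≈ 1.852.
Need ΔY = +$57 billion, so ΔG = ΔY/k = (+$57 billion) × 0.54 ≈ +$30.8 billion.
The government should increase government spending by $30.8 billion.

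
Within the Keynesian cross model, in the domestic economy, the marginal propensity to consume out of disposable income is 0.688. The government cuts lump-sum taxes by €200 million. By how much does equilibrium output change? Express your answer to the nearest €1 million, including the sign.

A lump-sum tax change of −€200 million shifts disposable income by +€200 million; first-round consumption changes by −c × ΔT = −0.688 × (−€200 million) = +€137.6 million.
Expenditure multiplier = 1/(1 − MPC) = 1/(1 − 0.688) = 1/0.312 ≈ 3.205.
The tax multiplier is −c × k ≈ −2.205, so ΔY = k × (−c·ΔT) = (+€137.6 million) / 0.312 ≈ +€441 million.

+€441 million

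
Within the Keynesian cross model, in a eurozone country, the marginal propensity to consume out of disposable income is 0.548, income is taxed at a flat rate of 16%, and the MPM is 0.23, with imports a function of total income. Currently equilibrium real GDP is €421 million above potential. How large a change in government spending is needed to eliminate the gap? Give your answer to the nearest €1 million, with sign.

Spending multiplier = 1/(1 − c(1−t) + m) = 1/(1 − 0.548×0.84 + 0.23) = 1/0.76968 ≈ 1.299.
Need ΔY = −€421 million, so ΔG = ΔY/k = (−€421 million) × 0.76968 ≈ −€324 million.
The government should cut government spending by €324 million.

−€324 million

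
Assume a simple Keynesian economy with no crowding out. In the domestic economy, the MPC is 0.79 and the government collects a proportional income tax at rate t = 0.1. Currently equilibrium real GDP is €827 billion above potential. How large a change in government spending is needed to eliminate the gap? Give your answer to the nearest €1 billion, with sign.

Spending multiplier = 1/(1 − c(1−t)) = 1/(1 − 0.79×0.9) = 1/0.289 ≈ 3.46.
Need ΔY = −€827 billion, so ΔG = ΔY/k = (−€827 billion) × 0.289 ≈ −€239 billion.
The government should cut government spending by €239 billion.

−€239 billion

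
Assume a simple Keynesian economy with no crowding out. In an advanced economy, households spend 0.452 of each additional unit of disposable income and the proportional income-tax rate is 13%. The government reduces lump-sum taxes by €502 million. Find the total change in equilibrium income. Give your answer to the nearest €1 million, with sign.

A lump-sum tax change of −€502 million shifts disposable income by +€502 million; first-round consumption changes by −c × ΔT = −0.452 × (−€502 million) = +€226.904 million.
Expenditure multiplier = 1/(1 − c(1−t)) = 1/(1 − 0.452×0.87) = 1/0.60676 ≈ 1.648.
The tax multiplier is −c × k ≈ −0.745, so ΔY = k × (−c·ΔT) = (+€226.904 million) / 0.60676 ≈ +€374 million.

+€374 million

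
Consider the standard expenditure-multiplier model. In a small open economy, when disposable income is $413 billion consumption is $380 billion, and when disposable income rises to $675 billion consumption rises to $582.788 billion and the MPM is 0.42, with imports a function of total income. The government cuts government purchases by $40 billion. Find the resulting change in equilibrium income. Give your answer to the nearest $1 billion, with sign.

−$62 billion

MPC = ΔC/ΔYd = (582.788 − 380)/(675 − 413) = 202.788/262 = 0.774.
Spending multiplier = 1/(1 − c + m) = 1/(1 − 0.774 + 0.42) = 1/0.646 ≈ 1.548.
ΔY = k × ΔG = (−$40 billion) / 0.646 ≈ −$62 billion.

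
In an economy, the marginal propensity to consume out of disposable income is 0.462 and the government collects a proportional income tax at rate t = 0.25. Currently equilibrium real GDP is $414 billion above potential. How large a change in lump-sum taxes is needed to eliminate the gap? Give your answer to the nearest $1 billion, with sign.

Spending multiplier = 1/(1 − c(1−t)) = 1/(1 − 0.462×0.75) = 1/0.6535 ≈ 1.53.
Tax multiplier = −c·k = −0.462/0.6535 ≈ −0.707. Need ΔY = −$414 billion, so ΔT = ΔY/(−c·k) = −(−$414 billion) × 0.6535 / 0.462 ≈ +$586 billion.
The government should raise lump-sum taxes by $586 billion.

+$586 billion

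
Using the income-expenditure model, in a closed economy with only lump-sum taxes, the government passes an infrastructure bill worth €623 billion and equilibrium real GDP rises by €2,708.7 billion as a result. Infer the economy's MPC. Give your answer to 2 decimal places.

Implied spending multiplier k = ΔY/ΔG = 2,708.7/623 ≈ 4.3478.
Since k = 1/(1 − MPC), MPC = 1 − 1/k = 1 − ΔG/ΔY = 1 − 623/2,708.7 ≈ 0.77.

0.77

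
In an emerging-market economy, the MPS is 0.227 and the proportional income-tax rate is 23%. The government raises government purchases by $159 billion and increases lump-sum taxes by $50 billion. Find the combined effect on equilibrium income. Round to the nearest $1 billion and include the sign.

MPC = 1 − MPS = 1 − 0.227 = 0.773.
Expenditure multiplier = 1/(1 − c(1−t)) = 1/(1 − 0.773×0.77) = 1/0.40479 ≈ 2.47.
ΔG contributes k·ΔG = (+$159 billion) / 0.40479 ≈ +$392.8 billion.
ΔT of +$50 billion changes first-round spending by −c·ΔT = −$38.65 billion, contributing k·(−c·ΔT) = (−$38.65 billion) / 0.40479 ≈ −$95.5 billion.
Net ΔY = k(ΔG − c·ΔT) = (+$120.35 billion) / 0.40479 ≈ +$297 billion.

+$297 billion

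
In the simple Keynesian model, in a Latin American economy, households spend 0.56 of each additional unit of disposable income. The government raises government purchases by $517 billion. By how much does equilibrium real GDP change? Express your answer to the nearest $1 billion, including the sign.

Government-spending multiplier = 1/(1 − MPC) = 1/(1 − 0.56) = 1/0.44 ≈ 2.273.
ΔY = k × ΔG = (+$517 billion) / 0.44 = +$1,175 billion.

+$1,175 billion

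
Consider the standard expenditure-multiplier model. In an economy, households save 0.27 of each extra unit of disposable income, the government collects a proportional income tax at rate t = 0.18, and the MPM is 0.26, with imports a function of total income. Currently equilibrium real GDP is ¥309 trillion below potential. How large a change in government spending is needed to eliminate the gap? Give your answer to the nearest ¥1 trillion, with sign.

MPC = 1 − MPS = 1 − 0.27 = 0.73.
Spending multiplier = 1/(1 − c(1−t) + m) = 1/(1 − 0.73×0.82 + 0.26) = 1/0.6614 ≈ 1.512.
Need ΔY = +¥309 trillion, so ΔG = ΔY/k = (+¥309 trillion) × 0.6614 ≈ +¥204 trillion.
The government should increase government spending by ¥204 trillion.

+¥204 trillion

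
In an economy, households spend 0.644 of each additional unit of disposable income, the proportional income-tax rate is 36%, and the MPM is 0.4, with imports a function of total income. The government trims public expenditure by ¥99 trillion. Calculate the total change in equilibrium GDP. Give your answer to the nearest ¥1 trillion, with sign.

Expenditure multiplier = 1/(1 − c(1−t) + m) = 1/(1 − 0.644×0.64 + 0.4) = 1/0.98784 ≈ 1.012.
ΔY = k × ΔG = (−¥99 trillion) / 0.98784 ≈ −¥100 trillion.

−¥100 trillion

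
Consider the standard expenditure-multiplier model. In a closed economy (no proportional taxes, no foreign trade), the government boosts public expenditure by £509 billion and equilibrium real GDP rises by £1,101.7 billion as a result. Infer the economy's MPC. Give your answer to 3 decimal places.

Implied spending multiplier k = ΔY/ΔG = 1,101.7/509 ≈ 2.1644.
Since k = 1/(1 − MPC), MPC = 1 − 1/k = 1 − ΔG/ΔY = 1 − 509/1,101.7 ≈ 0.538.

0.538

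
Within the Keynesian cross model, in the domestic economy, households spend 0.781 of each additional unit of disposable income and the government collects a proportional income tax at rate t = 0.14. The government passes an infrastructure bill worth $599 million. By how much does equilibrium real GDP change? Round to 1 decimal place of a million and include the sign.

Spending multiplier = 1/(1 − c(1−t)) = 1/(1 − 0.781×0.86) = 1/0.32834 ≈ 3.046.
ΔY = k × ΔG = (+$599 million) / 0.32834 ≈ +$1,824.3 million.

+$1,824.3 million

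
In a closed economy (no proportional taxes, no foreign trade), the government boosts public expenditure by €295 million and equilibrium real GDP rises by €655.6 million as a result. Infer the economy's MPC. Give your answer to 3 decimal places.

Implied spending multiplier k = ΔY/ΔG = 655.6/295 ≈ 2.2224.
Since k = 1/(1 − MPC), MPC = 1 − 1/k = 1 − ΔG/ΔY = 1 − 295/655.6 ≈ 0.550.

0.550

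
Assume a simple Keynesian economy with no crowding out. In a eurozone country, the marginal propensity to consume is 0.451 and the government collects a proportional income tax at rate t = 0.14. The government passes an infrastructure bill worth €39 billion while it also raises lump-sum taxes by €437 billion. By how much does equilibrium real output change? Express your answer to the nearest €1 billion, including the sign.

−€258 billion

Expenditure multiplier = 1/(1 − c(1−t)) = 1/(1 − 0.451×0.86) = 1/0.61214 ≈ 1.634.
ΔG contributes k·ΔG = (+€39 billion) / 0.61214 ≈ +€63.7 billion.
ΔT of +€437 billion changes first-round spending by −c·ΔT = −€197.087 billion, contributing k·(−c·ΔT) = (−€197.087 billion) / 0.61214 ≈ −€322 billion.
Net ΔY = k(ΔG − c·ΔT) = (−€158.087 billion) / 0.61214 ≈ −€258 billion.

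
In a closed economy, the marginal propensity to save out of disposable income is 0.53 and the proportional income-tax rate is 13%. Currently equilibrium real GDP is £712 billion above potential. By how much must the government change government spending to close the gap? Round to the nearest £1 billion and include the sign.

−£421 billion

MPC = 1 − MPS = 1 − 0.53 = 0.47.
Spending multiplier = 1/(1 − c(1−t)) = 1/(1 − 0.47×0.87) = 1/0.5911 ≈ 1.692.
Need ΔY = −£712 billion, so ΔG = ΔY/k = (−£712 billion) × 0.5911 ≈ −£421 billion.
The government should cut government spending by £421 billion.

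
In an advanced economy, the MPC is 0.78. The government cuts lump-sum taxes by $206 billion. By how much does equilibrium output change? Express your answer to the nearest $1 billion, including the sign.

+$730 billion

A lump-sum tax change of −$206 billion shifts disposable income by +$206 billion; first-round consumption changes by −c × ΔT = −0.78 × (−$206 billion) = +$160.68 billion.
Expenditure multiplier = 1/(1 − MPC) = 1/(1 − 0.78) = 1/0.22 ≈ 4.545.
The tax multiplier is −c × k ≈ −3.545, so ΔY = k × (−c·ΔT) = (+$160.68 billion) / 0.22 ≈ +$730 billion.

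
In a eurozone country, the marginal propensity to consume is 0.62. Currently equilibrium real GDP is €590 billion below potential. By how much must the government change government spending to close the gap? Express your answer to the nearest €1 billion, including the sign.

+€224 billion

Spending multiplier = 1/(1 − MPC) = 1/(1 − 0.62) = 1/0.38 ≈ 2.632.
Need ΔY = +€590 billion, so ΔG = ΔY/k = (+€590 billion) × 0.38 ≈ +€224 billion.
The government should increase government spending by €224 billion.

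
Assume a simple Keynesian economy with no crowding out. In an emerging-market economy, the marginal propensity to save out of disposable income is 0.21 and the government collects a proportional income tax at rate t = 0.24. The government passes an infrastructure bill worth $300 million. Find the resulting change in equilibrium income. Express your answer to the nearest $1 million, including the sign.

MPC = 1 − MPS = 1 − 0.21 = 0.79.
Government-spending multiplier = 1/(1 − c(1−t)) = 1/(1 − 0.79×0.76) = 1/0.3996 ≈ 2.503.
ΔY = k × ΔG = (+$300 million) / 0.3996 ≈ +$751 million.

+$751 million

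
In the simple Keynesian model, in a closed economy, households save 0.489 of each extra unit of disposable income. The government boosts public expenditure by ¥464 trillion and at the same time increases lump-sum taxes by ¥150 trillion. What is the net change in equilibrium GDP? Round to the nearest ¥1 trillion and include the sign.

+¥792 trillion

MPC = 1 − MPS = 1 − 0.489 = 0.511.
Expenditure multiplier = 1/(1 − MPC) = 1/(1 − 0.511) = 1/0.489 ≈ 2.045.
ΔG contributes k·ΔG = (+¥464 trillion) / 0.489 ≈ +¥948.9 trillion.
ΔT of +¥150 trillion changes first-round spending by −c·ΔT = −¥76.65 trillion, contributing k·(−c·ΔT) = (−¥76.65 trillion) / 0.489 ≈ −¥156.7 trillion.
Net ΔY = k(ΔG − c·ΔT) = (+¥387.35 trillion) / 0.489 ≈ +¥792 trillion.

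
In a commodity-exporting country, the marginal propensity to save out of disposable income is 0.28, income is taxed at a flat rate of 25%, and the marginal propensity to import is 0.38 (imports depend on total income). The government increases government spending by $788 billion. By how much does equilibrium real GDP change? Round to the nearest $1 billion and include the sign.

MPC = 1 − MPS = 1 − 0.28 = 0.72.
Expenditure multiplier = 1/(1 − c(1−t) + m) = 1/(1 − 0.72×0.75 + 0.38) = 1/0.84 ≈ 1.19.
ΔY = k × ΔG = (+$788 billion) / 0.84 ≈ +$938 billion.

+$938 billion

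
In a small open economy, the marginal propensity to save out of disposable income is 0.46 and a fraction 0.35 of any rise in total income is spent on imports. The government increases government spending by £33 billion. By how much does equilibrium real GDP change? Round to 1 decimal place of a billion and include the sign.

MPC = 1 − MPS = 1 − 0.46 = 0.54.
Expenditure multiplier = 1/(1 − c + m) = 1/(1 − 0.54 + 0.35) = 1/0.81 ≈ 1.235.
ΔY = k × ΔG = (+£33 billion) / 0.81 ≈ +£40.7 billion.

+£40.7 billion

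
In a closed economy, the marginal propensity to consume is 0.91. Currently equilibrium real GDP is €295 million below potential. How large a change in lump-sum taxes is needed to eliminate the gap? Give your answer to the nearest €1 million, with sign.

Spending multiplier = 1/(1 − MPC) = 1/(1 − 0.91) = 1/0.09 ≈ 11.111.
Tax multiplier = −c·k = −0.91/0.09 ≈ −10.111. Need ΔY = +€295 million, so ΔT = ΔY/(−c·k) = −(+€295 million) × 0.09 / 0.91 ≈ −€29 million.
The government should cut lump-sum taxes by €29 million.

−€29 million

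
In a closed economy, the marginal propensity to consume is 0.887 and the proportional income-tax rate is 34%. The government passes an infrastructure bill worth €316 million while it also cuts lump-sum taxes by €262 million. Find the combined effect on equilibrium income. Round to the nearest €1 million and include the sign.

Expenditure multiplier = 1/(1 − c(1−t)) = 1/(1 − 0.887×0.66) = 1/0.41458 ≈ 2.412.
ΔG contributes k·ΔG = (+€316 million) / 0.41458 ≈ +€762.2 million.
ΔT of −€262 million changes first-round spending by −c·ΔT = +€232.394 million, contributing k·(−c·ΔT) = (+€232.394 million) / 0.41458 ≈ +€560.6 million.
Net ΔY = k(ΔG − c·ΔT) = (+€548.394 million) / 0.41458 ≈ +€1,323 million.

+€1,323 million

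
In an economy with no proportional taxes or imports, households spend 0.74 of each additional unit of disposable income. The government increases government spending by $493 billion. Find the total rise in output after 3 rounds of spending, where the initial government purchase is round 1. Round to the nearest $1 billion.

$1,128 billion

Round 1 adds ΔG = $493 billion; each later round is MPC = 0.74 times the previous.
After 3 rounds: 493 + 364.82 + 269.9668 = ΔG·(1 − c^3)/(1 − c) = 493 × (1 − 0.405224)/0.26 ≈ $1,128 billion.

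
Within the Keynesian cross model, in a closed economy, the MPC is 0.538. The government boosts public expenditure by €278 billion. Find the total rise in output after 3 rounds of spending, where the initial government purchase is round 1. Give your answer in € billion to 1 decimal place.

€508.0 billion

Round 1 adds ΔG = €278 billion; each later round is MPC = 0.538 times the previous.
After 3 rounds: 278 + 149.564 + 80.465432 = ΔG·(1 − c^3)/(1 − c) = 278 × (1 − 0.155720872)/0.462 ≈ €508 billion.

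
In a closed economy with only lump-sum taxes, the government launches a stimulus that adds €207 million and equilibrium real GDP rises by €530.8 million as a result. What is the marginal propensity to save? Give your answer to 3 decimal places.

0.390

Implied spending multiplier k = ΔY/ΔG = 530.8/207 ≈ 2.5643.
Since k = 1/(1 − MPC), MPC = 1 − 1/k = 1 − ΔG/ΔY = 1 − 207/530.8 ≈ 0.610.
MPS = 1 − MPC = 0.390.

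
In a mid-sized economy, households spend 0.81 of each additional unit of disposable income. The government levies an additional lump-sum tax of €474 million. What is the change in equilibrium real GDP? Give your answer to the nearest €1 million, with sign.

−€2,021 million

A lump-sum tax change of +€474 million shifts disposable income by −€474 million; first-round consumption changes by −c × ΔT = −0.81 × (+€474 million) = −€383.94 million.
Expenditure multiplier = 1/(1 − MPC) = 1/(1 − 0.81) = 1/0.19 ≈ 5.263.
The tax multiplier is −c × k ≈ −4.263, so ΔY = k × (−c·ΔT) = (−€383.94 million) / 0.19 ≈ −€2,021 million.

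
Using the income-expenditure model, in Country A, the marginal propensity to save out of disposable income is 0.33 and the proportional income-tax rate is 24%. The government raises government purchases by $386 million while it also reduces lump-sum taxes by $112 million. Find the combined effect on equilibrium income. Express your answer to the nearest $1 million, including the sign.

+$939 million

MPC = 1 − MPS = 1 − 0.33 = 0.67.
Expenditure multiplier = 1/(1 − c(1−t)) = 1/(1 − 0.67×0.76) = 1/0.4908 ≈ 2.037.
ΔG contributes k·ΔG = (+$386 million) / 0.4908 ≈ +$786.5 million.
ΔT of −$112 million changes first-round spending by −c·ΔT = +$75.04 million, contributing k·(−c·ΔT) = (+$75.04 million) / 0.4908 ≈ +$152.9 million.
Net ΔY = k(ΔG − c·ΔT) = (+$461.04 million) / 0.4908 ≈ +$939 million.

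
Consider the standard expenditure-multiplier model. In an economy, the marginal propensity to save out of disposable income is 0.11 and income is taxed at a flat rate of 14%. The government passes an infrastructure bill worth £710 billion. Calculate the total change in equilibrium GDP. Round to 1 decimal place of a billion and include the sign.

+£3,026.4 billion

MPC = 1 − MPS = 1 − 0.11 = 0.89.
Government-spending multiplier = 1/(1 − c(1−t)) = 1/(1 − 0.89×0.86) = 1/0.2346 ≈ 4.263.
ΔY = k × ΔG = (+£710 billion) / 0.2346 ≈ +£3,026.4 billion.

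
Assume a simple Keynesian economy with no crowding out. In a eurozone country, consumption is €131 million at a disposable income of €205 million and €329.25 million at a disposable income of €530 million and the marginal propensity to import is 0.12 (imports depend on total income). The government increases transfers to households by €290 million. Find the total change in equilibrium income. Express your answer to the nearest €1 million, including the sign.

MPC = ΔC/ΔYd = (329.25 − 131)/(530 − 205) = 198.25/325 = 0.61.
The transfer change shifts disposable income by +€290 million, so first-round consumption changes by c·ΔTR = 0.61 × (+€290 million) = +€176.9 million.
Expenditure multiplier = 1/(1 − c + m) = 1/(1 − 0.61 + 0.12) = 1/0.51 ≈ 1.961.
The transfer multiplier is c × k ≈ 1.196, so ΔY = k × (c·ΔTR) = (+€176.9 million) / 0.51 ≈ +€347 million.

+€347 million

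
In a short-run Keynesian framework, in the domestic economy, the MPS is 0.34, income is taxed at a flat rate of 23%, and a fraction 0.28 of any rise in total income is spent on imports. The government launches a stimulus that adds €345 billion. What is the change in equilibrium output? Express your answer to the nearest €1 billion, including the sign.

+€447 billion

MPC = 1 − MPS = 1 − 0.34 = 0.66.
Expenditure multiplier = 1/(1 − c(1−t) + m) = 1/(1 − 0.66×0.77 + 0.28) = 1/0.7718 ≈ 1.296.
ΔY = k × ΔG = (+€345 billion) / 0.7718 ≈ +€447 billion.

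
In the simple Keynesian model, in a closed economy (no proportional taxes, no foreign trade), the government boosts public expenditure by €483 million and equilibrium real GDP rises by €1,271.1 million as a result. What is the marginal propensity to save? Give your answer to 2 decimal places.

0.38

Implied spending multiplier k = ΔY/ΔG = 1,271.1/483 ≈ 2.6317.
Since k = 1/(1 − MPC), MPC = 1 − 1/k = 1 − ΔG/ΔY = 1 − 483/1,271.1 ≈ 0.62.
MPS = 1 − MPC = 0.38.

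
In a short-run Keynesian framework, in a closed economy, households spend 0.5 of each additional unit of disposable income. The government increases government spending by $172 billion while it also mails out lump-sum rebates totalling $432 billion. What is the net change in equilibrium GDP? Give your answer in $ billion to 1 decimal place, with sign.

+$776.0 billion

Expenditure multiplier = 1/(1 − MPC) = 1/(1 − 0.5) = 1/0.5 = 2.
ΔG contributes k·ΔG = (+$172 billion) / 0.5 = +$344 billion.
ΔT of −$432 billion changes first-round spending by −c·ΔT = +$216 billion, contributing k·(−c·ΔT) = (+$216 billion) / 0.5 = +$432 billion.
Net ΔY = k(ΔG − c·ΔT) = (+$388 billion) / 0.5 = +$776 billion.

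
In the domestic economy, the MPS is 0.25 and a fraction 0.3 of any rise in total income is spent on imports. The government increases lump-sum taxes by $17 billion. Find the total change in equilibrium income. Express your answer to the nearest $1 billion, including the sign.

MPC = 1 − MPS = 1 − 0.25 = 0.75.
A lump-sum tax change of +$17 billion shifts disposable income by −$17 billion; first-round consumption changes by −c × ΔT = −0.75 × (+$17 billion) = −$12.75 billion.
Expenditure multiplier = 1/(1 − c + m) = 1/(1 − 0.75 + 0.3) = 1/0.55 ≈ 1.818.
The tax multiplier is −c × k ≈ −1.364, so ΔY = k × (−c·ΔT) = (−$12.75 billion) / 0.55 ≈ −$23 billion.

−$23 billion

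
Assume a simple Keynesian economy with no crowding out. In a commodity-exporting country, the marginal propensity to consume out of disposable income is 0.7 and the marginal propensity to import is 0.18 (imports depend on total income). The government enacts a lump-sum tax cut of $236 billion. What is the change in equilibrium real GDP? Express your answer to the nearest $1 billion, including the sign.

A lump-sum tax change of −$236 billion shifts disposable income by +$236 billion; first-round consumption changes by −c × ΔT = −0.7 × (−$236 billion) = +$165.2 billion.
Expenditure multiplier = 1/(1 − c + m) = 1/(1 − 0.7 + 0.18) = 1/0.48 ≈ 2.083.
The tax multiplier is −c × k ≈ −1.458, so ΔY = k × (−c·ΔT) = (+$165.2 billion) / 0.48 ≈ +$344 billion.

+$344 billion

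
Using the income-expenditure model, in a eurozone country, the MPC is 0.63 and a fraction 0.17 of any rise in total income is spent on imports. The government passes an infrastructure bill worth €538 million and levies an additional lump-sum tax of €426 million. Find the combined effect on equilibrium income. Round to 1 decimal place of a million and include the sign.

Expenditure multiplier = 1/(1 − c + m) = 1/(1 − 0.63 + 0.17) = 1/0.54 ≈ 1.852.
ΔG contributes k·ΔG = (+€538 million) / 0.54 ≈ +€996.3 million.
ΔT of +€426 million changes first-round spending by −c·ΔT = −€268.38 million, contributing k·(−c·ΔT) = (−€268.38 million) / 0.54 = −€497 million.
Net ΔY = k(ΔG − c·ΔT) = (+€269.62 million) / 0.54 ≈ +€499.3 million.

+€499.3 million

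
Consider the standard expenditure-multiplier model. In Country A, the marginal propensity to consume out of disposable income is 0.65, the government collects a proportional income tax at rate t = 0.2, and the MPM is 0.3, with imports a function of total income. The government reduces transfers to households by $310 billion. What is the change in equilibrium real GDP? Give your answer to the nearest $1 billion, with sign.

The transfer change shifts disposable income by −$310 billion, so first-round consumption changes by c·ΔTR = 0.65 × (−$310 billion) = −$201.5 billion.
Expenditure multiplier = 1/(1 − c(1−t) + m) = 1/(1 − 0.65×0.8 + 0.3) = 1/0.78 ≈ 1.282.
The transfer multiplier is c × k ≈ 0.833, so ΔY = k × (c·ΔTR) = (−$201.5 billion) / 0.78 ≈ −$258 billion.

−$258 billion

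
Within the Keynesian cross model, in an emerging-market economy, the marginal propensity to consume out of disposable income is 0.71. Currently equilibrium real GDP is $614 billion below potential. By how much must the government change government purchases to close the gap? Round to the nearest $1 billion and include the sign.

Spending multiplier = 1/(1 − MPC) = 1/(1 − 0.71) = 1/0.29 ≈ 3.448.
Need ΔY = +$614 billion, so ΔG = ΔY/k = (+$614 billion) × 0.29 ≈ +$178 billion.
The government should increase government purchases by $178 billion.

+$178 billion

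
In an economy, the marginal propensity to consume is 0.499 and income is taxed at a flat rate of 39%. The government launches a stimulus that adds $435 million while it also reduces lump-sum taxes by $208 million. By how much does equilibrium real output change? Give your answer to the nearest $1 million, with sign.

Expenditure multiplier = 1/(1 − c(1−t)) = 1/(1 − 0.499×0.61) = 1/0.69561 ≈ 1.438.
ΔG contributes k·ΔG = (+$435 million) / 0.69561 ≈ +$625.4 million.
ΔT of −$208 million changes first-round spending by −c·ΔT = +$103.792 million, contributing k·(−c·ΔT) = (+$103.792 million) / 0.69561 ≈ +$149.2 million.
Net ΔY = k(ΔG − c·ΔT) = (+$538.792 million) / 0.69561 ≈ +$775 million.

+$775 million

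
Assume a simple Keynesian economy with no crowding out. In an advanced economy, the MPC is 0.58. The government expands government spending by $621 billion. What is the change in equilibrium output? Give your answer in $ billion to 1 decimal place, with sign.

Spending multiplier = 1/(1 − MPC) = 1/(1 − 0.58) = 1/0.42 ≈ 2.381.
ΔY = k × ΔG = (+$621 billion) / 0.42 ≈ +$1,478.6 billion.

+$1,478.6 billion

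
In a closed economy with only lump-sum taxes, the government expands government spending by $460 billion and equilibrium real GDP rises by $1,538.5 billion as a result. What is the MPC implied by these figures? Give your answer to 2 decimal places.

Implied spending multiplier k = ΔY/ΔG = 1,538.5/460 ≈ 3.3446.
Since k = 1/(1 − MPC), MPC = 1 − 1/k = 1 − ΔG/ΔY = 1 − 460/1,538.5 ≈ 0.70.

0.70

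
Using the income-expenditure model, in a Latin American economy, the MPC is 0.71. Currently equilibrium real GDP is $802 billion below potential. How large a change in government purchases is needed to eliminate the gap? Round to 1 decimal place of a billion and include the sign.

+$232.6 billion

Spending multiplier = 1/(1 − MPC) = 1/(1 − 0.71) = 1/0.29 ≈ 3.448.
Need ΔY = +$802 billion, so ΔG = ΔY/k = (+$802 billion) × 0.29 ≈ +$232.6 billion.
The government should increase government purchases by $232.6 billion.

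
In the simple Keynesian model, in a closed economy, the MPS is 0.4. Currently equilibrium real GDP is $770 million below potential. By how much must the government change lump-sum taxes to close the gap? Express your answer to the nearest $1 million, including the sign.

−$513 million

MPC = 1 − MPS = 1 − 0.4 = 0.6.
Spending multiplier = 1/(1 − MPC) = 1/(1 − 0.6) = 1/0.4 = 2.5.
Tax multiplier = −c·k = −0.6/0.4 = −1.5. Need ΔY = +$770 million, so ΔT = ΔY/(−c·k) = −(+$770 million) × 0.4 / 0.6 ≈ −$513 million.
The government should cut lump-sum taxes by $513 million.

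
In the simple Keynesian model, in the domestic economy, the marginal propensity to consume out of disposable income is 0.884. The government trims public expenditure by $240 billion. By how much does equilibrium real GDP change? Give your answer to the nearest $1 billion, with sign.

Spending multiplier = 1/(1 − MPC) = 1/(1 − 0.884) = 1/0.116 ≈ 8.621.
ΔY = k × ΔG = (−$240 billion) / 0.116 ≈ −$2,069 billion.

−$2,069 billion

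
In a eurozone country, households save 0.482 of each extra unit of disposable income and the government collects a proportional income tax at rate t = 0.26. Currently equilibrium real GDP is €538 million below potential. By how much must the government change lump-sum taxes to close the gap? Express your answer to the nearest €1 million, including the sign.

MPC = 1 − MPS = 1 − 0.482 = 0.518.
Spending multiplier = 1/(1 − c(1−t)) = 1/(1 − 0.518×0.74) = 1/0.61668 ≈ 1.622.
Tax multiplier = −c·k = −0.518/0.61668 ≈ −0.84. Need ΔY = +€538 million, so ΔT = ΔY/(−c·k) = −(+€538 million) × 0.61668 / 0.518 ≈ −€640 million.
The government should cut lump-sum taxes by €640 million.

−€640 million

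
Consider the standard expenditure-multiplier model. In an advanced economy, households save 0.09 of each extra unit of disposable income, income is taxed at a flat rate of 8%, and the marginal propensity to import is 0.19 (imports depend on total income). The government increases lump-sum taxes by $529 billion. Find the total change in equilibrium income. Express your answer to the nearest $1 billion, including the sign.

−$1,364 billion

MPC = 1 − MPS = 1 − 0.09 = 0.91.
A lump-sum tax change of +$529 billion shifts disposable income by −$529 billion; first-round consumption changes by −c × ΔT = −0.91 × (+$529 billion) = −$481.39 billion.
Expenditure multiplier = 1/(1 − c(1−t) + m) = 1/(1 − 0.91×0.92 + 0.19) = 1/0.3528 ≈ 2.834.
The tax multiplier is −c × k ≈ −2.579, so ΔY = k × (−c·ΔT) = (−$481.39 billion) / 0.3528 ≈ −$1,364 billion.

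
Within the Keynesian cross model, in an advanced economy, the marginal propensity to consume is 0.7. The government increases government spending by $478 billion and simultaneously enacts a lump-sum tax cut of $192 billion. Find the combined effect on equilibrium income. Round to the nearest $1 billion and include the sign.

+$2,041 billion

Expenditure multiplier = 1/(1 − MPC) = 1/(1 − 0.7) = 1/0.3 ≈ 3.333.
ΔG contributes k·ΔG = (+$478 billion) / 0.3 ≈ +$1,593.3 billion.
ΔT of −$192 billion changes first-round spending by −c·ΔT = +$134.4 billion, contributing k·(−c·ΔT) = (+$134.4 billion) / 0.3 = +$448 billion.
Net ΔY = k(ΔG − c·ΔT) = (+$612.4 billion) / 0.3 ≈ +$2,041 billion.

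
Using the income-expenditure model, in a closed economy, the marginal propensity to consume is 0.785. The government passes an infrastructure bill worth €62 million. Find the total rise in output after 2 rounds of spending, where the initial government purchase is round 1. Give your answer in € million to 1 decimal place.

Round 1 adds ΔG = €62 million; each later round is MPC = 0.785 times the previous.
After 2 rounds: 62 + 48.67 = ΔG·(1 − c^2)/(1 − c) = 62 × (1 − 0.616225)/0.215 ≈ €110.7 million.

€110.7 million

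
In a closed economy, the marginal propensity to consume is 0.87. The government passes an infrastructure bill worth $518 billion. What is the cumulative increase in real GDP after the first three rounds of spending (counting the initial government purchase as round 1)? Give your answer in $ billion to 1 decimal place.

$1,360.7 billion

Round 1 adds ΔG = $518 billion; each later round is MPC = 0.87 times the previous.
After 3 rounds: 518 + 450.66 + 392.0742 = ΔG·(1 − c^3)/(1 − c) = 518 × (1 − 0.658503)/0.13 ≈ $1,360.7 billion.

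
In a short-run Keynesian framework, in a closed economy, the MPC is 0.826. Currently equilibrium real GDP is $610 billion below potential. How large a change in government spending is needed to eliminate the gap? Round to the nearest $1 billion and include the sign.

+$106 billion

Spending multiplier = 1/(1 − MPC) = 1/(1 − 0.826) = 1/0.174 ≈ 5.747.
Need ΔY = +$610 billion, so ΔG = ΔY/k = (+$610 billion) × 0.174 ≈ +$106 billion.
The government should increase government spending by $106 billion.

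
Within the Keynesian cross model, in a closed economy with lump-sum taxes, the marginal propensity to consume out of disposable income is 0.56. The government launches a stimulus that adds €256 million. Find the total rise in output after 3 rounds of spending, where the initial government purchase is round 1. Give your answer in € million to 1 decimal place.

€479.6 million

Round 1 adds ΔG = €256 million; each later round is MPC = 0.56 times the previous.
After 3 rounds: 256 + 143.36 + 80.2816 = ΔG·(1 − c^3)/(1 − c) = 256 × (1 − 0.175616)/0.44 ≈ €479.6 million.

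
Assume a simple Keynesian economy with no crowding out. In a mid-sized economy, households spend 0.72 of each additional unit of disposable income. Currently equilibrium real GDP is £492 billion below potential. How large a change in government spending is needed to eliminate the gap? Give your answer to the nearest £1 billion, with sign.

Spending multiplier = 1/(1 − MPC) = 1/(1 − 0.72) = 1/0.28 ≈ 3.571.
Need ΔY = +£492 billion, so ΔG = ΔY/k = (+£492 billion) × 0.28 ≈ +£138 billion.
The government should increase government spending by £138 billion.

+£138 billion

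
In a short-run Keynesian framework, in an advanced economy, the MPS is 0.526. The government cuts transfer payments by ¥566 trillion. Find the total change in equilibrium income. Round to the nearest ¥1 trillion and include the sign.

−¥510 trillion

MPC = 1 − MPS = 1 − 0.526 = 0.474.
The transfer change shifts disposable income by −¥566 trillion, so first-round consumption changes by c·ΔTR = 0.474 × (−¥566 trillion) = −¥268.284 trillion.
Expenditure multiplier = 1/(1 − MPC) = 1/(1 − 0.474) = 1/0.526 ≈ 1.901.
The transfer multiplier is c × k ≈ 0.901, so ΔY = k × (c·ΔTR) = (−¥268.284 trillion) / 0.526 ≈ −¥510 trillion.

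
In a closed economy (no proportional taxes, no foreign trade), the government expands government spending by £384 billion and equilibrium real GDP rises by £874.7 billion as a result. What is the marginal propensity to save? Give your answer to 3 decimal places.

Implied spending multiplier k = ΔY/ΔG = 874.7/384 ≈ 2.2779.
Since k = 1/(1 − MPC), MPC = 1 − 1/k = 1 − ΔG/ΔY = 1 − 384/874.7 ≈ 0.561.
MPS = 1 − MPC = 0.439.

0.439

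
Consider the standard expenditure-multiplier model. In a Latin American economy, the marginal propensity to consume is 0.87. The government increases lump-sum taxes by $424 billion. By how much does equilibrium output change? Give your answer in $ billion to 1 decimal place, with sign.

A lump-sum tax change of +$424 billion shifts disposable income by −$424 billion; first-round consumption changes by −c × ΔT = −0.87 × (+$424 billion) = −$368.88 billion.
Expenditure multiplier = 1/(1 − MPC) = 1/(1 − 0.87) = 1/0.13 ≈ 7.692.
The tax multiplier is −c × k ≈ −6.692, so ΔY = k × (−c·ΔT) = (−$368.88 billion) / 0.13 ≈ −$2,837.5 billion.

−$2,837.5 billion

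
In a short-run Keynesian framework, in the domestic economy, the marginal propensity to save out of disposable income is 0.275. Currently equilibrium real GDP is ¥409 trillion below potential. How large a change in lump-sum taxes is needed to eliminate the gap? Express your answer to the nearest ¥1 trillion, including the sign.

MPC = 1 − MPS = 1 − 0.275 = 0.725.
Spending multiplier = 1/(1 − MPC) = 1/(1 − 0.725) = 1/0.275 ≈ 3.636.
Tax multiplier = −c·k = −0.725/0.275 ≈ −2.636. Need ΔY = +¥409 trillion, so ΔT = ΔY/(−c·k) = −(+¥409 trillion) × 0.275 / 0.725 ≈ −¥155 trillion.
The government should cut lump-sum taxes by ¥155 trillion.

−¥155 trillion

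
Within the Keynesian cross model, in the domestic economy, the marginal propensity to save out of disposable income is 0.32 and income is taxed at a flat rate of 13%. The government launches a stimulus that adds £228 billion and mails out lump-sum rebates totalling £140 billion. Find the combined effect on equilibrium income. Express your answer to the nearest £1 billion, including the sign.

MPC = 1 − MPS = 1 − 0.32 = 0.68.
Expenditure multiplier = 1/(1 − c(1−t)) = 1/(1 − 0.68×0.87) = 1/0.4084 ≈ 2.449.
ΔG contributes k·ΔG = (+£228 billion) / 0.4084 ≈ +£558.3 billion.
ΔT of −£140 billion changes first-round spending by −c·ΔT = +£95.2 billion, contributing k·(−c·ΔT) = (+£95.2 billion) / 0.4084 ≈ +£233.1 billion.
Net ΔY = k(ΔG − c·ΔT) = (+£323.2 billion) / 0.4084 ≈ +£791 billion.

+£791 billion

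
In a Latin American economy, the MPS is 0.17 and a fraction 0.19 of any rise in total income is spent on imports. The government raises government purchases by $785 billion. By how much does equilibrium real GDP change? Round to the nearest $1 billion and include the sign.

MPC = 1 − MPS = 1 − 0.17 = 0.83.
Government-spending multiplier = 1/(1 − c + m) = 1/(1 − 0.83 + 0.19) = 1/0.36 ≈ 2.778.
ΔY = k × ΔG = (+$785 billion) / 0.36 ≈ +$2,181 billion.

+$2,181 billion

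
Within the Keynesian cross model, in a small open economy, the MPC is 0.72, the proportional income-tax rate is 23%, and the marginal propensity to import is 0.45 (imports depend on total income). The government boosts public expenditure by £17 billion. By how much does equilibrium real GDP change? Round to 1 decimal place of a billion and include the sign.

+£19.0 billion

Expenditure multiplier = 1/(1 − c(1−t) + m) = 1/(1 − 0.72×0.77 + 0.45) = 1/0.8956 ≈ 1.117.
ΔY = k × ΔG = (+£17 billion) / 0.8956 ≈ +£19 billion.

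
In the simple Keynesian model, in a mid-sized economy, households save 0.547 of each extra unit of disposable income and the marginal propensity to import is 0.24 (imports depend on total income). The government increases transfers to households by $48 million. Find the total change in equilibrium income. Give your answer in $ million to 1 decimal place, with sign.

+$27.6 million

MPC = 1 − MPS = 1 − 0.547 = 0.453.
The transfer change shifts disposable income by +$48 million, so first-round consumption changes by c·ΔTR = 0.453 × (+$48 million) = +$21.744 million.
Expenditure multiplier = 1/(1 − c + m) = 1/(1 − 0.453 + 0.24) = 1/0.787 ≈ 1.271.
The transfer multiplier is c × k ≈ 0.576, so ΔY = k × (c·ΔTR) = (+$21.744 million) / 0.787 ≈ +$27.6 million.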